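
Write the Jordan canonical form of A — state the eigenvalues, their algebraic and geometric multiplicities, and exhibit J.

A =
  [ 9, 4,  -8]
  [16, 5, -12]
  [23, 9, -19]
J_1(-3) ⊕ J_2(-1)

The characteristic polynomial is
  det(x·I − A) = x^3 + 5*x^2 + 7*x + 3 = (x + 1)^2*(x + 3)

Eigenvalues and multiplicities (the geometric multiplicity of λ is n − rank(A − λI), which equals the number of Jordan blocks for λ):
  λ = -3: algebraic multiplicity = 1, geometric multiplicity = 1
  λ = -1: algebraic multiplicity = 2, geometric multiplicity = 1

Determining the block sizes for each eigenvalue:
  λ = -3: one block (gm = 1), so the single block has size am = 1 → block sizes [1]
  λ = -1: one block (gm = 1), so the single block has size am = 2 → block sizes [2]

Assembling the blocks gives a Jordan form
J =
  [-3,  0,  0]
  [ 0, -1,  1]
  [ 0,  0, -1]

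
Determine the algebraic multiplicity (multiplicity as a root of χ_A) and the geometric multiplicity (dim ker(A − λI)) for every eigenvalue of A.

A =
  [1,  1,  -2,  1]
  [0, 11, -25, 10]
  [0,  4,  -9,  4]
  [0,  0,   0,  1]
λ = 1: alg = 4, geom = 2

Step 1 — factor the characteristic polynomial to read off the algebraic multiplicities:
  χ_A(x) = (x - 1)^4

Step 2 — compute geometric multiplicities via the rank-nullity identity g(λ) = n − rank(A − λI):
  rank(A − (1)·I) = 2, so dim ker(A − (1)·I) = n − 2 = 2

Summary:
  λ = 1: algebraic multiplicity = 4, geometric multiplicity = 2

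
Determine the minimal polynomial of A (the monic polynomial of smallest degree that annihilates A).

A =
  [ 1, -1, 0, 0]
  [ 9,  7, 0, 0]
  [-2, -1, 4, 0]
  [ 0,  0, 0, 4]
x^3 - 12*x^2 + 48*x - 64

The characteristic polynomial is χ_A(x) = (x - 4)^4, so the eigenvalues are known. The minimal polynomial is
  m_A(x) = Π_λ (x − λ)^{k_λ}
where k_λ is the size of the *largest* Jordan block for λ (equivalently, the smallest k with (A − λI)^k v = 0 for every generalised eigenvector v of λ).

  λ = 4: largest Jordan block has size 3, contributing (x − 4)^3

So m_A(x) = (x - 4)^3 = x^3 - 12*x^2 + 48*x - 64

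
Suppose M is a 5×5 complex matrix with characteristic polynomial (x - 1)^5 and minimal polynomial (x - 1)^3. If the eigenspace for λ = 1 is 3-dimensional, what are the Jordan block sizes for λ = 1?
Block sizes for λ = 1: [3, 1, 1]

Step 1 — from the characteristic polynomial, algebraic multiplicity of λ = 1 is 5. From dim ker(M − (1)·I) = 3, there are exactly 3 Jordan blocks for λ = 1.
Step 2 — from the minimal polynomial, the factor (x − 1)^3 tells us the largest block for λ = 1 has size 3.
Step 3 — with total size 5, 3 blocks, and largest block 3, the block sizes (in nonincreasing order) are [3, 1, 1].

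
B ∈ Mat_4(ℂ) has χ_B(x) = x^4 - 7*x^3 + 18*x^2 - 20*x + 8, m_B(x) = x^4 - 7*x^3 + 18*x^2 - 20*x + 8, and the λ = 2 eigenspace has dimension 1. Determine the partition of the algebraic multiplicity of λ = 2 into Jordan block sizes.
Block sizes for λ = 2: [3]

Step 1 — from the characteristic polynomial, algebraic multiplicity of λ = 2 is 3. From dim ker(B − (2)·I) = 1, there are exactly 1 Jordan blocks for λ = 2.
Step 2 — from the minimal polynomial, the factor (x − 2)^3 tells us the largest block for λ = 2 has size 3.
Step 3 — with total size 3, 1 blocks, and largest block 3, the block sizes (in nonincreasing order) are [3].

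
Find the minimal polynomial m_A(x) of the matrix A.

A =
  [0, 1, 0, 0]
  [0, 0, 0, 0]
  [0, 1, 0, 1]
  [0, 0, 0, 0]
x^2

The characteristic polynomial is χ_A(x) = x^4, so the eigenvalues are known. The minimal polynomial is
  m_A(x) = Π_λ (x − λ)^{k_λ}
where k_λ is the size of the *largest* Jordan block for λ (equivalently, the smallest k with (A − λI)^k v = 0 for every generalised eigenvector v of λ).

  λ = 0: largest Jordan block has size 2, contributing (x − 0)^2

So m_A(x) = x^2 = x^2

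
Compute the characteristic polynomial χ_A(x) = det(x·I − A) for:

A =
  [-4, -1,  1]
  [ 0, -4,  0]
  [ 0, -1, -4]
x^3 + 12*x^2 + 48*x + 64

Expanding det(x·I − A) (e.g. by cofactor expansion or by noting that A is similar to its Jordan form J, which has the same characteristic polynomial as A) gives
  χ_A(x) = x^3 + 12*x^2 + 48*x + 64
which factors as (x + 4)^3. The eigenvalues (with algebraic multiplicities) are λ = -4 with multiplicity 3.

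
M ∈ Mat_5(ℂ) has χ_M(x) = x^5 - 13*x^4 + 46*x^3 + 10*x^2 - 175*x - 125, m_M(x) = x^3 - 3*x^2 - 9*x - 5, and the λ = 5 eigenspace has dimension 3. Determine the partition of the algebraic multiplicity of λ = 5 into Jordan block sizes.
Block sizes for λ = 5: [1, 1, 1]

Step 1 — from the characteristic polynomial, algebraic multiplicity of λ = 5 is 3. From dim ker(M − (5)·I) = 3, there are exactly 3 Jordan blocks for λ = 5.
Step 2 — from the minimal polynomial, the factor (x − 5) tells us the largest block for λ = 5 has size 1.
Step 3 — with total size 3, 3 blocks, and largest block 1, the block sizes (in nonincreasing order) are [1, 1, 1].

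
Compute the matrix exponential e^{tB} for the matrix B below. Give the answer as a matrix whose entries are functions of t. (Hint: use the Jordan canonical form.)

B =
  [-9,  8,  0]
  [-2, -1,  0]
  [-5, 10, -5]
e^{tB} =
  [-4*t*exp(-5*t) + exp(-5*t), 8*t*exp(-5*t), 0]
  [-2*t*exp(-5*t), 4*t*exp(-5*t) + exp(-5*t), 0]
  [-5*t*exp(-5*t), 10*t*exp(-5*t), exp(-5*t)]

Strategy: write B = P · J · P⁻¹ where J is a Jordan canonical form, so e^{tB} = P · e^{tJ} · P⁻¹, and e^{tJ} can be computed block-by-block.

B has Jordan form
J =
  [-5,  1,  0]
  [ 0, -5,  0]
  [ 0,  0, -5]
(up to reordering of blocks).

Per-block formulas:
  For a 1×1 block at λ = -5: exp(t · [-5]) = [e^(-5t)].
  For a 2×2 Jordan block J_2(-5): exp(t · J_2(-5)) = e^(-5t)·(I + t·N), where N is the 2×2 nilpotent shift.

After assembling e^{tJ} and conjugating by P, we get:

e^{tB} =
  [-4*t*exp(-5*t) + exp(-5*t), 8*t*exp(-5*t), 0]
  [-2*t*exp(-5*t), 4*t*exp(-5*t) + exp(-5*t), 0]
  [-5*t*exp(-5*t), 10*t*exp(-5*t), exp(-5*t)]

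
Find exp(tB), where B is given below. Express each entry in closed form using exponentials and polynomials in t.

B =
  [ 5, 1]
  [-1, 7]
e^{tB} =
  [-t*exp(6*t) + exp(6*t), t*exp(6*t)]
  [-t*exp(6*t), t*exp(6*t) + exp(6*t)]

Strategy: write B = P · J · P⁻¹ where J is a Jordan canonical form, so e^{tB} = P · e^{tJ} · P⁻¹, and e^{tJ} can be computed block-by-block.

B has Jordan form
J =
  [6, 1]
  [0, 6]
(up to reordering of blocks).

Per-block formulas:
  For a 2×2 Jordan block J_2(6): exp(t · J_2(6)) = e^(6t)·(I + t·N), where N is the 2×2 nilpotent shift.

After assembling e^{tJ} and conjugating by P, we get:

e^{tB} =
  [-t*exp(6*t) + exp(6*t), t*exp(6*t)]
  [-t*exp(6*t), t*exp(6*t) + exp(6*t)]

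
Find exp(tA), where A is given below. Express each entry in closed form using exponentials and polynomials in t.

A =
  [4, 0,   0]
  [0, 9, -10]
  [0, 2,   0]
e^{tA} =
  [exp(4*t), 0, 0]
  [0, 5*exp(5*t) - 4*exp(4*t), -10*exp(5*t) + 10*exp(4*t)]
  [0, 2*exp(5*t) - 2*exp(4*t), -4*exp(5*t) + 5*exp(4*t)]

Strategy: write A = P · J · P⁻¹ where J is a Jordan canonical form, so e^{tA} = P · e^{tJ} · P⁻¹, and e^{tJ} can be computed block-by-block.

A has Jordan form
J =
  [4, 0, 0]
  [0, 4, 0]
  [0, 0, 5]
(up to reordering of blocks).

Per-block formulas:
  For a 1×1 block at λ = 4: exp(t · [4]) = [e^(4t)].
  For a 1×1 block at λ = 5: exp(t · [5]) = [e^(5t)].

After assembling e^{tJ} and conjugating by P, we get:

e^{tA} =
  [exp(4*t), 0, 0]
  [0, 5*exp(5*t) - 4*exp(4*t), -10*exp(5*t) + 10*exp(4*t)]
  [0, 2*exp(5*t) - 2*exp(4*t), -4*exp(5*t) + 5*exp(4*t)]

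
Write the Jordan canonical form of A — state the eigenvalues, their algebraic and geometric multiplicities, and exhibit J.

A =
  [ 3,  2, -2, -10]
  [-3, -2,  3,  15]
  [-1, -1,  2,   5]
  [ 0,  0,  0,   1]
J_2(1) ⊕ J_1(1) ⊕ J_1(1)

The characteristic polynomial is
  det(x·I − A) = x^4 - 4*x^3 + 6*x^2 - 4*x + 1 = (x - 1)^4

Eigenvalues and multiplicities (the geometric multiplicity of λ is n − rank(A − λI), which equals the number of Jordan blocks for λ):
  λ = 1: algebraic multiplicity = 4, geometric multiplicity = 3

Determining the block sizes for each eigenvalue:
  λ = 1: 3 blocks summing to 4 forces exactly one block of size 2 and the rest size 1 → block sizes [2, 1, 1]

Assembling the blocks gives a Jordan form
J =
  [1, 1, 0, 0]
  [0, 1, 0, 0]
  [0, 0, 1, 0]
  [0, 0, 0, 1]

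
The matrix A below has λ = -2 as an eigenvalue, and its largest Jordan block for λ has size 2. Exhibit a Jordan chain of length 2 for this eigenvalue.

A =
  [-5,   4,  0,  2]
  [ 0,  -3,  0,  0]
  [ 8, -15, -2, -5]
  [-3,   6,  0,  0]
A Jordan chain for λ = -2 of length 2:
v_1 = (0, 0, 1, 0)ᵀ
v_2 = (2, 0, 0, 3)ᵀ

Let N = A − (-2)·I. We want v_2 with N^2 v_2 = 0 but N^1 v_2 ≠ 0; then v_{j-1} := N · v_j for j = 2, …, 2.

Pick v_2 = (2, 0, 0, 3)ᵀ.
Then v_1 = N · v_2 = (0, 0, 1, 0)ᵀ.

Sanity check: (A − (-2)·I) v_1 = (0, 0, 0, 0)ᵀ = 0. ✓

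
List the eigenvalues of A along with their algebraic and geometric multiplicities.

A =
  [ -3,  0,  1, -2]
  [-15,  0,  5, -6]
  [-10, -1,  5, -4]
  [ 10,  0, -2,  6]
λ = 2: alg = 4, geom = 2

Step 1 — factor the characteristic polynomial to read off the algebraic multiplicities:
  χ_A(x) = (x - 2)^4

Step 2 — compute geometric multiplicities via the rank-nullity identity g(λ) = n − rank(A − λI):
  rank(A − (2)·I) = 2, so dim ker(A − (2)·I) = n − 2 = 2

Summary:
  λ = 2: algebraic multiplicity = 4, geometric multiplicity = 2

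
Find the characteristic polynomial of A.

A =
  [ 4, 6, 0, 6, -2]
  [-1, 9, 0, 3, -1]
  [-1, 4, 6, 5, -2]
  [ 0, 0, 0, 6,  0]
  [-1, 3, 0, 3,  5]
x^5 - 30*x^4 + 360*x^3 - 2160*x^2 + 6480*x - 7776

Expanding det(x·I − A) (e.g. by cofactor expansion or by noting that A is similar to its Jordan form J, which has the same characteristic polynomial as A) gives
  χ_A(x) = x^5 - 30*x^4 + 360*x^3 - 2160*x^2 + 6480*x - 7776
which factors as (x - 6)^5. The eigenvalues (with algebraic multiplicities) are λ = 6 with multiplicity 5.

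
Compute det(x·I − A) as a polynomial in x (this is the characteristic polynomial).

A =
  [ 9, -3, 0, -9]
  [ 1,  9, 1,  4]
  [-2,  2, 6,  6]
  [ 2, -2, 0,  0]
x^4 - 24*x^3 + 216*x^2 - 864*x + 1296

Expanding det(x·I − A) (e.g. by cofactor expansion or by noting that A is similar to its Jordan form J, which has the same characteristic polynomial as A) gives
  χ_A(x) = x^4 - 24*x^3 + 216*x^2 - 864*x + 1296
which factors as (x - 6)^4. The eigenvalues (with algebraic multiplicities) are λ = 6 with multiplicity 4.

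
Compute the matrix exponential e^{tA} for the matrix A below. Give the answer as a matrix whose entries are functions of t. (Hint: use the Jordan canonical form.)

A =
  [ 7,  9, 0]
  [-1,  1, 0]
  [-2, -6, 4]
e^{tA} =
  [3*t*exp(4*t) + exp(4*t), 9*t*exp(4*t), 0]
  [-t*exp(4*t), -3*t*exp(4*t) + exp(4*t), 0]
  [-2*t*exp(4*t), -6*t*exp(4*t), exp(4*t)]

Strategy: write A = P · J · P⁻¹ where J is a Jordan canonical form, so e^{tA} = P · e^{tJ} · P⁻¹, and e^{tJ} can be computed block-by-block.

A has Jordan form
J =
  [4, 1, 0]
  [0, 4, 0]
  [0, 0, 4]
(up to reordering of blocks).

Per-block formulas:
  For a 2×2 Jordan block J_2(4): exp(t · J_2(4)) = e^(4t)·(I + t·N), where N is the 2×2 nilpotent shift.
  For a 1×1 block at λ = 4: exp(t · [4]) = [e^(4t)].

After assembling e^{tJ} and conjugating by P, we get:

e^{tA} =
  [3*t*exp(4*t) + exp(4*t), 9*t*exp(4*t), 0]
  [-t*exp(4*t), -3*t*exp(4*t) + exp(4*t), 0]
  [-2*t*exp(4*t), -6*t*exp(4*t), exp(4*t)]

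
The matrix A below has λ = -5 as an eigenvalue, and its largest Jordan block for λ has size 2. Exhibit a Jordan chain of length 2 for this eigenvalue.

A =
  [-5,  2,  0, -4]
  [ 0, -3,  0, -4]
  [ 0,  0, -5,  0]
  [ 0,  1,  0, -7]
A Jordan chain for λ = -5 of length 2:
v_1 = (2, 2, 0, 1)ᵀ
v_2 = (0, 1, 0, 0)ᵀ

Let N = A − (-5)·I. We want v_2 with N^2 v_2 = 0 but N^1 v_2 ≠ 0; then v_{j-1} := N · v_j for j = 2, …, 2.

Pick v_2 = (0, 1, 0, 0)ᵀ.
Then v_1 = N · v_2 = (2, 2, 0, 1)ᵀ.

Sanity check: (A − (-5)·I) v_1 = (0, 0, 0, 0)ᵀ = 0. ✓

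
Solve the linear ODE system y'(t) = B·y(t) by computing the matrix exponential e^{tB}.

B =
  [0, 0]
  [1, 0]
e^{tB} =
  [1, 0]
  [t, 1]

Strategy: write B = P · J · P⁻¹ where J is a Jordan canonical form, so e^{tB} = P · e^{tJ} · P⁻¹, and e^{tJ} can be computed block-by-block.

B has Jordan form
J =
  [0, 1]
  [0, 0]
(up to reordering of blocks).

Per-block formulas:
  For a 2×2 Jordan block J_2(0): exp(t · J_2(0)) = e^(0t)·(I + t·N), where N is the 2×2 nilpotent shift.

After assembling e^{tJ} and conjugating by P, we get:

e^{tB} =
  [1, 0]
  [t, 1]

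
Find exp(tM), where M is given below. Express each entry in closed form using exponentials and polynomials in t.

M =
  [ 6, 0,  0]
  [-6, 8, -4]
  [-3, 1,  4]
e^{tM} =
  [exp(6*t), 0, 0]
  [-6*t*exp(6*t), 2*t*exp(6*t) + exp(6*t), -4*t*exp(6*t)]
  [-3*t*exp(6*t), t*exp(6*t), -2*t*exp(6*t) + exp(6*t)]

Strategy: write M = P · J · P⁻¹ where J is a Jordan canonical form, so e^{tM} = P · e^{tJ} · P⁻¹, and e^{tJ} can be computed block-by-block.

M has Jordan form
J =
  [6, 1, 0]
  [0, 6, 0]
  [0, 0, 6]
(up to reordering of blocks).

Per-block formulas:
  For a 2×2 Jordan block J_2(6): exp(t · J_2(6)) = e^(6t)·(I + t·N), where N is the 2×2 nilpotent shift.
  For a 1×1 block at λ = 6: exp(t · [6]) = [e^(6t)].

After assembling e^{tJ} and conjugating by P, we get:

e^{tM} =
  [exp(6*t), 0, 0]
  [-6*t*exp(6*t), 2*t*exp(6*t) + exp(6*t), -4*t*exp(6*t)]
  [-3*t*exp(6*t), t*exp(6*t), -2*t*exp(6*t) + exp(6*t)]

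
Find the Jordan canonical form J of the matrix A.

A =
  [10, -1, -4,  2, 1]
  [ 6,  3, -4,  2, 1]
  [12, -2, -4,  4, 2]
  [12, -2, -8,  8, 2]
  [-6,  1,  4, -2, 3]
J_2(4) ⊕ J_1(4) ⊕ J_1(4) ⊕ J_1(4)

The characteristic polynomial is
  det(x·I − A) = x^5 - 20*x^4 + 160*x^3 - 640*x^2 + 1280*x - 1024 = (x - 4)^5

Eigenvalues and multiplicities (the geometric multiplicity of λ is n − rank(A − λI), which equals the number of Jordan blocks for λ):
  λ = 4: algebraic multiplicity = 5, geometric multiplicity = 4

Determining the block sizes for each eigenvalue:
  λ = 4: 4 blocks summing to 5 forces exactly one block of size 2 and the rest size 1 → block sizes [2, 1, 1, 1]

Assembling the blocks gives a Jordan form
J =
  [4, 1, 0, 0, 0]
  [0, 4, 0, 0, 0]
  [0, 0, 4, 0, 0]
  [0, 0, 0, 4, 0]
  [0, 0, 0, 0, 4]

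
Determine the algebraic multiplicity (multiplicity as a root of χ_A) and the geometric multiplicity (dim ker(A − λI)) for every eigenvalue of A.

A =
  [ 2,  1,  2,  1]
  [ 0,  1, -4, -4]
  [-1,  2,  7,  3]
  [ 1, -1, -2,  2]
λ = 3: alg = 4, geom = 2

Step 1 — factor the characteristic polynomial to read off the algebraic multiplicities:
  χ_A(x) = (x - 3)^4

Step 2 — compute geometric multiplicities via the rank-nullity identity g(λ) = n − rank(A − λI):
  rank(A − (3)·I) = 2, so dim ker(A − (3)·I) = n − 2 = 2

Summary:
  λ = 3: algebraic multiplicity = 4, geometric multiplicity = 2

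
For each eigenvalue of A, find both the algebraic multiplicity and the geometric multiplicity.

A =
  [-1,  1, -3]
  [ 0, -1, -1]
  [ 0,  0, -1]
λ = -1: alg = 3, geom = 1

Step 1 — factor the characteristic polynomial to read off the algebraic multiplicities:
  χ_A(x) = (x + 1)^3

Step 2 — compute geometric multiplicities via the rank-nullity identity g(λ) = n − rank(A − λI):
  rank(A − (-1)·I) = 2, so dim ker(A − (-1)·I) = n − 2 = 1

Summary:
  λ = -1: algebraic multiplicity = 3, geometric multiplicity = 1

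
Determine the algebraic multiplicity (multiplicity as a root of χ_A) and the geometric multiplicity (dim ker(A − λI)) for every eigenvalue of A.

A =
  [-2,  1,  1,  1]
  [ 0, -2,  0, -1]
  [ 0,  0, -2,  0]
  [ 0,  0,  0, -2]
λ = -2: alg = 4, geom = 2

Step 1 — factor the characteristic polynomial to read off the algebraic multiplicities:
  χ_A(x) = (x + 2)^4

Step 2 — compute geometric multiplicities via the rank-nullity identity g(λ) = n − rank(A − λI):
  rank(A − (-2)·I) = 2, so dim ker(A − (-2)·I) = n − 2 = 2

Summary:
  λ = -2: algebraic multiplicity = 4, geometric multiplicity = 2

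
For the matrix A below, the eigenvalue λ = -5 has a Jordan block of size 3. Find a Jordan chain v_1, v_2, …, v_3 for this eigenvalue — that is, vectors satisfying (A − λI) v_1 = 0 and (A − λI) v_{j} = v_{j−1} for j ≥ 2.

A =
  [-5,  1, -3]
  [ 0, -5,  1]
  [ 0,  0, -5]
A Jordan chain for λ = -5 of length 3:
v_1 = (1, 0, 0)ᵀ
v_2 = (-3, 1, 0)ᵀ
v_3 = (0, 0, 1)ᵀ

Let N = A − (-5)·I. We want v_3 with N^3 v_3 = 0 but N^2 v_3 ≠ 0; then v_{j-1} := N · v_j for j = 3, …, 2.

Pick v_3 = (0, 0, 1)ᵀ.
Then v_2 = N · v_3 = (-3, 1, 0)ᵀ.
Then v_1 = N · v_2 = (1, 0, 0)ᵀ.

Sanity check: (A − (-5)·I) v_1 = (0, 0, 0)ᵀ = 0. ✓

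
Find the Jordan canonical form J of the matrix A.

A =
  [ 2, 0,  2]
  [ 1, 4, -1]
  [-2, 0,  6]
J_2(4) ⊕ J_1(4)

The characteristic polynomial is
  det(x·I − A) = x^3 - 12*x^2 + 48*x - 64 = (x - 4)^3

Eigenvalues and multiplicities (the geometric multiplicity of λ is n − rank(A − λI), which equals the number of Jordan blocks for λ):
  λ = 4: algebraic multiplicity = 3, geometric multiplicity = 2

Determining the block sizes for each eigenvalue:
  λ = 4: 2 blocks summing to 3 forces exactly one block of size 2 and the rest size 1 → block sizes [2, 1]

Assembling the blocks gives a Jordan form
J =
  [4, 1, 0]
  [0, 4, 0]
  [0, 0, 4]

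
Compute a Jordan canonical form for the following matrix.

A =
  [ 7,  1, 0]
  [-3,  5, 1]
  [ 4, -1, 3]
J_3(5)

The characteristic polynomial is
  det(x·I − A) = x^3 - 15*x^2 + 75*x - 125 = (x - 5)^3

Eigenvalues and multiplicities (the geometric multiplicity of λ is n − rank(A − λI), which equals the number of Jordan blocks for λ):
  λ = 5: algebraic multiplicity = 3, geometric multiplicity = 1

Determining the block sizes for each eigenvalue:
  λ = 5: one block (gm = 1), so the single block has size am = 3 → block sizes [3]

Assembling the blocks gives a Jordan form
J =
  [5, 1, 0]
  [0, 5, 1]
  [0, 0, 5]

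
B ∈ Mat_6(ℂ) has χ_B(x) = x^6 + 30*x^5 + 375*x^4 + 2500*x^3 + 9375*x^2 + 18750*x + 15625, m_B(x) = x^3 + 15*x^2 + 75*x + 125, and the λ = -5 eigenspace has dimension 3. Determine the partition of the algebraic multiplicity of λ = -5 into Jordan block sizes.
Block sizes for λ = -5: [3, 2, 1]

Step 1 — from the characteristic polynomial, algebraic multiplicity of λ = -5 is 6. From dim ker(B − (-5)·I) = 3, there are exactly 3 Jordan blocks for λ = -5.
Step 2 — from the minimal polynomial, the factor (x + 5)^3 tells us the largest block for λ = -5 has size 3.
Step 3 — with total size 6, 3 blocks, and largest block 3, the block sizes (in nonincreasing order) are [3, 2, 1].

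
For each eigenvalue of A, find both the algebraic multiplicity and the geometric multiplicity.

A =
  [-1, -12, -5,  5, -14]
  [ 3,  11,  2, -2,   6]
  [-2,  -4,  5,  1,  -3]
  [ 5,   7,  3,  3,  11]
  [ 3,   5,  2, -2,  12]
λ = 6: alg = 5, geom = 2

Step 1 — factor the characteristic polynomial to read off the algebraic multiplicities:
  χ_A(x) = (x - 6)^5

Step 2 — compute geometric multiplicities via the rank-nullity identity g(λ) = n − rank(A − λI):
  rank(A − (6)·I) = 3, so dim ker(A − (6)·I) = n − 3 = 2

Summary:
  λ = 6: algebraic multiplicity = 5, geometric multiplicity = 2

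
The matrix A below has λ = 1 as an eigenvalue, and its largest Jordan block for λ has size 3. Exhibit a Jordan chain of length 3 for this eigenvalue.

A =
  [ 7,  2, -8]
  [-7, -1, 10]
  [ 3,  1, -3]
A Jordan chain for λ = 1 of length 3:
v_1 = (-2, 2, -1)ᵀ
v_2 = (6, -7, 3)ᵀ
v_3 = (1, 0, 0)ᵀ

Let N = A − (1)·I. We want v_3 with N^3 v_3 = 0 but N^2 v_3 ≠ 0; then v_{j-1} := N · v_j for j = 3, …, 2.

Pick v_3 = (1, 0, 0)ᵀ.
Then v_2 = N · v_3 = (6, -7, 3)ᵀ.
Then v_1 = N · v_2 = (-2, 2, -1)ᵀ.

Sanity check: (A − (1)·I) v_1 = (0, 0, 0)ᵀ = 0. ✓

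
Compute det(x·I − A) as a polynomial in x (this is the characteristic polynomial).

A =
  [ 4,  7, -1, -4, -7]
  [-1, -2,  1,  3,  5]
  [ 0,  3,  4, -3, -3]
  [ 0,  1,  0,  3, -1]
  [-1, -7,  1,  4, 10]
x^5 - 19*x^4 + 144*x^3 - 544*x^2 + 1024*x - 768

Expanding det(x·I − A) (e.g. by cofactor expansion or by noting that A is similar to its Jordan form J, which has the same characteristic polynomial as A) gives
  χ_A(x) = x^5 - 19*x^4 + 144*x^3 - 544*x^2 + 1024*x - 768
which factors as (x - 4)^4*(x - 3). The eigenvalues (with algebraic multiplicities) are λ = 3 with multiplicity 1, λ = 4 with multiplicity 4.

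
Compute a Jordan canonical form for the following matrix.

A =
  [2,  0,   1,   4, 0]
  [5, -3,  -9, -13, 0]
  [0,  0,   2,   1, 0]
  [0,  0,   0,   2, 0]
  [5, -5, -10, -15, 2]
J_1(-3) ⊕ J_3(2) ⊕ J_1(2)

The characteristic polynomial is
  det(x·I − A) = x^5 - 5*x^4 + 40*x^2 - 80*x + 48 = (x - 2)^4*(x + 3)

Eigenvalues and multiplicities (the geometric multiplicity of λ is n − rank(A − λI), which equals the number of Jordan blocks for λ):
  λ = -3: algebraic multiplicity = 1, geometric multiplicity = 1
  λ = 2: algebraic multiplicity = 4, geometric multiplicity = 2

Determining the block sizes for each eigenvalue:
  λ = -3: one block (gm = 1), so the single block has size am = 1 → block sizes [1]
  λ = 2: with am = 4 and gm = 2, the partition is not yet determined (e.g. several partitions of 4 into 2 parts exist). Let N = A − (2)·I. Computing rank(N^1) = 3, rank(N^2) = 2, rank(N^3) = 1; the number of blocks of size ≥ j is rank(N^{j−1}) − rank(N^j), giving [2, 1, 1]. So we have 1 block(s) of size 3, 1 block(s) of size 1 → block sizes [3, 1]

Assembling the blocks gives a Jordan form
J =
  [-3, 0, 0, 0, 0]
  [ 0, 2, 1, 0, 0]
  [ 0, 0, 2, 1, 0]
  [ 0, 0, 0, 2, 0]
  [ 0, 0, 0, 0, 2]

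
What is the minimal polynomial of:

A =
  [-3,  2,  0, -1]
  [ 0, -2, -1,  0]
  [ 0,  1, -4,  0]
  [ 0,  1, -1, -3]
x^3 + 9*x^2 + 27*x + 27

The characteristic polynomial is χ_A(x) = (x + 3)^4, so the eigenvalues are known. The minimal polynomial is
  m_A(x) = Π_λ (x − λ)^{k_λ}
where k_λ is the size of the *largest* Jordan block for λ (equivalently, the smallest k with (A − λI)^k v = 0 for every generalised eigenvector v of λ).

  λ = -3: largest Jordan block has size 3, contributing (x + 3)^3

So m_A(x) = (x + 3)^3 = x^3 + 9*x^2 + 27*x + 27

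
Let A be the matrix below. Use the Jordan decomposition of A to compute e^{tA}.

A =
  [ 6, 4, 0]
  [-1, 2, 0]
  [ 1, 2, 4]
e^{tA} =
  [2*t*exp(4*t) + exp(4*t), 4*t*exp(4*t), 0]
  [-t*exp(4*t), -2*t*exp(4*t) + exp(4*t), 0]
  [t*exp(4*t), 2*t*exp(4*t), exp(4*t)]

Strategy: write A = P · J · P⁻¹ where J is a Jordan canonical form, so e^{tA} = P · e^{tJ} · P⁻¹, and e^{tJ} can be computed block-by-block.

A has Jordan form
J =
  [4, 1, 0]
  [0, 4, 0]
  [0, 0, 4]
(up to reordering of blocks).

Per-block formulas:
  For a 2×2 Jordan block J_2(4): exp(t · J_2(4)) = e^(4t)·(I + t·N), where N is the 2×2 nilpotent shift.
  For a 1×1 block at λ = 4: exp(t · [4]) = [e^(4t)].

After assembling e^{tJ} and conjugating by P, we get:

e^{tA} =
  [2*t*exp(4*t) + exp(4*t), 4*t*exp(4*t), 0]
  [-t*exp(4*t), -2*t*exp(4*t) + exp(4*t), 0]
  [t*exp(4*t), 2*t*exp(4*t), exp(4*t)]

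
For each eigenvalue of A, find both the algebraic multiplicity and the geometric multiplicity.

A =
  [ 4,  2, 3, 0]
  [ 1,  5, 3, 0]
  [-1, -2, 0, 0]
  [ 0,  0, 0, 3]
λ = 3: alg = 4, geom = 3

Step 1 — factor the characteristic polynomial to read off the algebraic multiplicities:
  χ_A(x) = (x - 3)^4

Step 2 — compute geometric multiplicities via the rank-nullity identity g(λ) = n − rank(A − λI):
  rank(A − (3)·I) = 1, so dim ker(A − (3)·I) = n − 1 = 3

Summary:
  λ = 3: algebraic multiplicity = 4, geometric multiplicity = 3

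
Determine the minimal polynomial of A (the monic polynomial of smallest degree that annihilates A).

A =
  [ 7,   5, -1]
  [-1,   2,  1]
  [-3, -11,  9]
x^3 - 18*x^2 + 108*x - 216

The characteristic polynomial is χ_A(x) = (x - 6)^3, so the eigenvalues are known. The minimal polynomial is
  m_A(x) = Π_λ (x − λ)^{k_λ}
where k_λ is the size of the *largest* Jordan block for λ (equivalently, the smallest k with (A − λI)^k v = 0 for every generalised eigenvector v of λ).

  λ = 6: largest Jordan block has size 3, contributing (x − 6)^3

So m_A(x) = (x - 6)^3 = x^3 - 18*x^2 + 108*x - 216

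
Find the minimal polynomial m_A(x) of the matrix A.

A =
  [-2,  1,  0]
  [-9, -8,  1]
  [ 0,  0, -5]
x^3 + 15*x^2 + 75*x + 125

The characteristic polynomial is χ_A(x) = (x + 5)^3, so the eigenvalues are known. The minimal polynomial is
  m_A(x) = Π_λ (x − λ)^{k_λ}
where k_λ is the size of the *largest* Jordan block for λ (equivalently, the smallest k with (A − λI)^k v = 0 for every generalised eigenvector v of λ).

  λ = -5: largest Jordan block has size 3, contributing (x + 5)^3

So m_A(x) = (x + 5)^3 = x^3 + 15*x^2 + 75*x + 125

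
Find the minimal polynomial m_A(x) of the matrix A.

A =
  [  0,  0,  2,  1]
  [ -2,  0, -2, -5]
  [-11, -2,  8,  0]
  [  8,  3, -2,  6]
x^4 - 14*x^3 + 73*x^2 - 168*x + 144

The characteristic polynomial is χ_A(x) = (x - 4)^2*(x - 3)^2, so the eigenvalues are known. The minimal polynomial is
  m_A(x) = Π_λ (x − λ)^{k_λ}
where k_λ is the size of the *largest* Jordan block for λ (equivalently, the smallest k with (A − λI)^k v = 0 for every generalised eigenvector v of λ).

  λ = 3: largest Jordan block has size 2, contributing (x − 3)^2
  λ = 4: largest Jordan block has size 2, contributing (x − 4)^2

So m_A(x) = (x - 4)^2*(x - 3)^2 = x^4 - 14*x^3 + 73*x^2 - 168*x + 144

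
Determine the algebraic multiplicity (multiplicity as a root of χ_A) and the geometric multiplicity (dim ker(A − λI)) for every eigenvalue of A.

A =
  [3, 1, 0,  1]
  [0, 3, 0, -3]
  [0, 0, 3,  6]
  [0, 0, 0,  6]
λ = 3: alg = 3, geom = 2; λ = 6: alg = 1, geom = 1

Step 1 — factor the characteristic polynomial to read off the algebraic multiplicities:
  χ_A(x) = (x - 6)*(x - 3)^3

Step 2 — compute geometric multiplicities via the rank-nullity identity g(λ) = n − rank(A − λI):
  rank(A − (3)·I) = 2, so dim ker(A − (3)·I) = n − 2 = 2
  rank(A − (6)·I) = 3, so dim ker(A − (6)·I) = n − 3 = 1

Summary:
  λ = 3: algebraic multiplicity = 3, geometric multiplicity = 2
  λ = 6: algebraic multiplicity = 1, geometric multiplicity = 1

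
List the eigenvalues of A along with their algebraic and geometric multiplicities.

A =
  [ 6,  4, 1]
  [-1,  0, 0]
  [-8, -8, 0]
λ = 2: alg = 3, geom = 1

Step 1 — factor the characteristic polynomial to read off the algebraic multiplicities:
  χ_A(x) = (x - 2)^3

Step 2 — compute geometric multiplicities via the rank-nullity identity g(λ) = n − rank(A − λI):
  rank(A − (2)·I) = 2, so dim ker(A − (2)·I) = n − 2 = 1

Summary:
  λ = 2: algebraic multiplicity = 3, geometric multiplicity = 1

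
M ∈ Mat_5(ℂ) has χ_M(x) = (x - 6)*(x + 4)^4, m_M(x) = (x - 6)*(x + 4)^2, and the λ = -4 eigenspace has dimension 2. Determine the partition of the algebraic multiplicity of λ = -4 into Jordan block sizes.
Block sizes for λ = -4: [2, 2]

Step 1 — from the characteristic polynomial, algebraic multiplicity of λ = -4 is 4. From dim ker(M − (-4)·I) = 2, there are exactly 2 Jordan blocks for λ = -4.
Step 2 — from the minimal polynomial, the factor (x + 4)^2 tells us the largest block for λ = -4 has size 2.
Step 3 — with total size 4, 2 blocks, and largest block 2, the block sizes (in nonincreasing order) are [2, 2].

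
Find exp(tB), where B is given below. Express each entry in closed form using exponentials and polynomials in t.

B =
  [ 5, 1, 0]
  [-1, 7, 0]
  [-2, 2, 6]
e^{tB} =
  [-t*exp(6*t) + exp(6*t), t*exp(6*t), 0]
  [-t*exp(6*t), t*exp(6*t) + exp(6*t), 0]
  [-2*t*exp(6*t), 2*t*exp(6*t), exp(6*t)]

Strategy: write B = P · J · P⁻¹ where J is a Jordan canonical form, so e^{tB} = P · e^{tJ} · P⁻¹, and e^{tJ} can be computed block-by-block.

B has Jordan form
J =
  [6, 1, 0]
  [0, 6, 0]
  [0, 0, 6]
(up to reordering of blocks).

Per-block formulas:
  For a 1×1 block at λ = 6: exp(t · [6]) = [e^(6t)].
  For a 2×2 Jordan block J_2(6): exp(t · J_2(6)) = e^(6t)·(I + t·N), where N is the 2×2 nilpotent shift.

After assembling e^{tJ} and conjugating by P, we get:

e^{tB} =
  [-t*exp(6*t) + exp(6*t), t*exp(6*t), 0]
  [-t*exp(6*t), t*exp(6*t) + exp(6*t), 0]
  [-2*t*exp(6*t), 2*t*exp(6*t), exp(6*t)]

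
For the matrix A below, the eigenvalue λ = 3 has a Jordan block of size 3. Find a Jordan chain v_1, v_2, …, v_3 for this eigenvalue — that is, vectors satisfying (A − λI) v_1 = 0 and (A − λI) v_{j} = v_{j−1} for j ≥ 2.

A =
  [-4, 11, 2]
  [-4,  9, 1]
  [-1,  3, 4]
A Jordan chain for λ = 3 of length 3:
v_1 = (3, 3, -6)ᵀ
v_2 = (-7, -4, -1)ᵀ
v_3 = (1, 0, 0)ᵀ

Let N = A − (3)·I. We want v_3 with N^3 v_3 = 0 but N^2 v_3 ≠ 0; then v_{j-1} := N · v_j for j = 3, …, 2.

Pick v_3 = (1, 0, 0)ᵀ.
Then v_2 = N · v_3 = (-7, -4, -1)ᵀ.
Then v_1 = N · v_2 = (3, 3, -6)ᵀ.

Sanity check: (A − (3)·I) v_1 = (0, 0, 0)ᵀ = 0. ✓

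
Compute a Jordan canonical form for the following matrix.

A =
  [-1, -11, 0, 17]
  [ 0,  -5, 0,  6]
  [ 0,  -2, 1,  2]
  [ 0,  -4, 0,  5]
J_2(-1) ⊕ J_1(1) ⊕ J_1(1)

The characteristic polynomial is
  det(x·I − A) = x^4 - 2*x^2 + 1 = (x - 1)^2*(x + 1)^2

Eigenvalues and multiplicities (the geometric multiplicity of λ is n − rank(A − λI), which equals the number of Jordan blocks for λ):
  λ = -1: algebraic multiplicity = 2, geometric multiplicity = 1
  λ = 1: algebraic multiplicity = 2, geometric multiplicity = 2

Determining the block sizes for each eigenvalue:
  λ = -1: one block (gm = 1), so the single block has size am = 2 → block sizes [2]
  λ = 1: gm = am = 2, so every block has size 1 → block sizes [1, 1]

Assembling the blocks gives a Jordan form
J =
  [-1,  1, 0, 0]
  [ 0, -1, 0, 0]
  [ 0,  0, 1, 0]
  [ 0,  0, 0, 1]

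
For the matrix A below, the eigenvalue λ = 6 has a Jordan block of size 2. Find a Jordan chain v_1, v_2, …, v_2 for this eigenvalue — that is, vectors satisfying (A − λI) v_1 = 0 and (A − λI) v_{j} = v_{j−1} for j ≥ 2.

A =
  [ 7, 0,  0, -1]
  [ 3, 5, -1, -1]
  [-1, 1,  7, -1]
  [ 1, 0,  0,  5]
A Jordan chain for λ = 6 of length 2:
v_1 = (1, 3, -1, 1)ᵀ
v_2 = (1, 0, 0, 0)ᵀ

Let N = A − (6)·I. We want v_2 with N^2 v_2 = 0 but N^1 v_2 ≠ 0; then v_{j-1} := N · v_j for j = 2, …, 2.

Pick v_2 = (1, 0, 0, 0)ᵀ.
Then v_1 = N · v_2 = (1, 3, -1, 1)ᵀ.

Sanity check: (A − (6)·I) v_1 = (0, 0, 0, 0)ᵀ = 0. ✓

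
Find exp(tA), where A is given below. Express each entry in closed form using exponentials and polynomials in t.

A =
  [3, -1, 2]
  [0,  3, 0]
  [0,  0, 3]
e^{tA} =
  [exp(3*t), -t*exp(3*t), 2*t*exp(3*t)]
  [0, exp(3*t), 0]
  [0, 0, exp(3*t)]

Strategy: write A = P · J · P⁻¹ where J is a Jordan canonical form, so e^{tA} = P · e^{tJ} · P⁻¹, and e^{tJ} can be computed block-by-block.

A has Jordan form
J =
  [3, 1, 0]
  [0, 3, 0]
  [0, 0, 3]
(up to reordering of blocks).

Per-block formulas:
  For a 2×2 Jordan block J_2(3): exp(t · J_2(3)) = e^(3t)·(I + t·N), where N is the 2×2 nilpotent shift.
  For a 1×1 block at λ = 3: exp(t · [3]) = [e^(3t)].

After assembling e^{tJ} and conjugating by P, we get:

e^{tA} =
  [exp(3*t), -t*exp(3*t), 2*t*exp(3*t)]
  [0, exp(3*t), 0]
  [0, 0, exp(3*t)]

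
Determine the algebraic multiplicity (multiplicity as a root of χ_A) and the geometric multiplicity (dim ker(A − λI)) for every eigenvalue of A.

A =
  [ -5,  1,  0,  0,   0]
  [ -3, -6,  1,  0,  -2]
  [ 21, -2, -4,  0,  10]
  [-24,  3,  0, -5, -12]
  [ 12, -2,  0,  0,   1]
λ = -5: alg = 4, geom = 2; λ = 1: alg = 1, geom = 1

Step 1 — factor the characteristic polynomial to read off the algebraic multiplicities:
  χ_A(x) = (x - 1)*(x + 5)^4

Step 2 — compute geometric multiplicities via the rank-nullity identity g(λ) = n − rank(A − λI):
  rank(A − (-5)·I) = 3, so dim ker(A − (-5)·I) = n − 3 = 2
  rank(A − (1)·I) = 4, so dim ker(A − (1)·I) = n − 4 = 1

Summary:
  λ = -5: algebraic multiplicity = 4, geometric multiplicity = 2
  λ = 1: algebraic multiplicity = 1, geometric multiplicity = 1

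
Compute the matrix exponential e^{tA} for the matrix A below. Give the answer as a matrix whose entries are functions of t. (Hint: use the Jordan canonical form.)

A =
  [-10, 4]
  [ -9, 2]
e^{tA} =
  [-6*t*exp(-4*t) + exp(-4*t), 4*t*exp(-4*t)]
  [-9*t*exp(-4*t), 6*t*exp(-4*t) + exp(-4*t)]

Strategy: write A = P · J · P⁻¹ where J is a Jordan canonical form, so e^{tA} = P · e^{tJ} · P⁻¹, and e^{tJ} can be computed block-by-block.

A has Jordan form
J =
  [-4,  1]
  [ 0, -4]
(up to reordering of blocks).

Per-block formulas:
  For a 2×2 Jordan block J_2(-4): exp(t · J_2(-4)) = e^(-4t)·(I + t·N), where N is the 2×2 nilpotent shift.

After assembling e^{tJ} and conjugating by P, we get:

e^{tA} =
  [-6*t*exp(-4*t) + exp(-4*t), 4*t*exp(-4*t)]
  [-9*t*exp(-4*t), 6*t*exp(-4*t) + exp(-4*t)]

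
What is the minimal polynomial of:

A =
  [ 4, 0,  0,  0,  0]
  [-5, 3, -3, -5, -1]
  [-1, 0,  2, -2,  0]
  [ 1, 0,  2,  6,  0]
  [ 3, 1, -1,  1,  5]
x^2 - 8*x + 16

The characteristic polynomial is χ_A(x) = (x - 4)^5, so the eigenvalues are known. The minimal polynomial is
  m_A(x) = Π_λ (x − λ)^{k_λ}
where k_λ is the size of the *largest* Jordan block for λ (equivalently, the smallest k with (A − λI)^k v = 0 for every generalised eigenvector v of λ).

  λ = 4: largest Jordan block has size 2, contributing (x − 4)^2

So m_A(x) = (x - 4)^2 = x^2 - 8*x + 16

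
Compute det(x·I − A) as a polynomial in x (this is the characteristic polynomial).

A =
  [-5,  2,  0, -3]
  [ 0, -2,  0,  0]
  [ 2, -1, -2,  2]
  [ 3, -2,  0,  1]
x^4 + 8*x^3 + 24*x^2 + 32*x + 16

Expanding det(x·I − A) (e.g. by cofactor expansion or by noting that A is similar to its Jordan form J, which has the same characteristic polynomial as A) gives
  χ_A(x) = x^4 + 8*x^3 + 24*x^2 + 32*x + 16
which factors as (x + 2)^4. The eigenvalues (with algebraic multiplicities) are λ = -2 with multiplicity 4.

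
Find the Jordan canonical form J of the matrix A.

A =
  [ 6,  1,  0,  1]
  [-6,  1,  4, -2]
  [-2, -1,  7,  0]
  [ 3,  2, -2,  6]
J_3(5) ⊕ J_1(5)

The characteristic polynomial is
  det(x·I − A) = x^4 - 20*x^3 + 150*x^2 - 500*x + 625 = (x - 5)^4

Eigenvalues and multiplicities (the geometric multiplicity of λ is n − rank(A − λI), which equals the number of Jordan blocks for λ):
  λ = 5: algebraic multiplicity = 4, geometric multiplicity = 2

Determining the block sizes for each eigenvalue:
  λ = 5: with am = 4 and gm = 2, the partition is not yet determined (e.g. several partitions of 4 into 2 parts exist). Let N = A − (5)·I. Computing rank(N^1) = 2, rank(N^2) = 1, rank(N^3) = 0; the number of blocks of size ≥ j is rank(N^{j−1}) − rank(N^j), giving [2, 1, 1]. So we have 1 block(s) of size 3, 1 block(s) of size 1 → block sizes [3, 1]

Assembling the blocks gives a Jordan form
J =
  [5, 1, 0, 0]
  [0, 5, 1, 0]
  [0, 0, 5, 0]
  [0, 0, 0, 5]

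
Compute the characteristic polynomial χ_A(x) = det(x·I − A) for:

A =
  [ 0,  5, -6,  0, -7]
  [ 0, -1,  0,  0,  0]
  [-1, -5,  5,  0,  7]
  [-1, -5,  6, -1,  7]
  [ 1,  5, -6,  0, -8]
x^5 + 5*x^4 + 10*x^3 + 10*x^2 + 5*x + 1

Expanding det(x·I − A) (e.g. by cofactor expansion or by noting that A is similar to its Jordan form J, which has the same characteristic polynomial as A) gives
  χ_A(x) = x^5 + 5*x^4 + 10*x^3 + 10*x^2 + 5*x + 1
which factors as (x + 1)^5. The eigenvalues (with algebraic multiplicities) are λ = -1 with multiplicity 5.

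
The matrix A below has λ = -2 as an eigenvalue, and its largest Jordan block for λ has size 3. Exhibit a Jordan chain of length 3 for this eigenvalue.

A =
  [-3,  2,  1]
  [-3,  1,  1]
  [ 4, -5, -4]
A Jordan chain for λ = -2 of length 3:
v_1 = (-1, -2, 3)ᵀ
v_2 = (-1, -3, 4)ᵀ
v_3 = (1, 0, 0)ᵀ

Let N = A − (-2)·I. We want v_3 with N^3 v_3 = 0 but N^2 v_3 ≠ 0; then v_{j-1} := N · v_j for j = 3, …, 2.

Pick v_3 = (1, 0, 0)ᵀ.
Then v_2 = N · v_3 = (-1, -3, 4)ᵀ.
Then v_1 = N · v_2 = (-1, -2, 3)ᵀ.

Sanity check: (A − (-2)·I) v_1 = (0, 0, 0)ᵀ = 0. ✓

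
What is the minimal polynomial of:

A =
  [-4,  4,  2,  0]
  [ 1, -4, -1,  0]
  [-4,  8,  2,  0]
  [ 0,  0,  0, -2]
x^2 + 4*x + 4

The characteristic polynomial is χ_A(x) = (x + 2)^4, so the eigenvalues are known. The minimal polynomial is
  m_A(x) = Π_λ (x − λ)^{k_λ}
where k_λ is the size of the *largest* Jordan block for λ (equivalently, the smallest k with (A − λI)^k v = 0 for every generalised eigenvector v of λ).

  λ = -2: largest Jordan block has size 2, contributing (x + 2)^2

So m_A(x) = (x + 2)^2 = x^2 + 4*x + 4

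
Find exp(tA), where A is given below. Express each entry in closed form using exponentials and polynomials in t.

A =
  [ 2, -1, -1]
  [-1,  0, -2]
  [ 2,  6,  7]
e^{tA} =
  [-t*exp(3*t) + exp(3*t), -t^2*exp(3*t) - t*exp(3*t), -t^2*exp(3*t)/2 - t*exp(3*t)]
  [-t*exp(3*t), -t^2*exp(3*t) - 3*t*exp(3*t) + exp(3*t), -t^2*exp(3*t)/2 - 2*t*exp(3*t)]
  [2*t*exp(3*t), 2*t^2*exp(3*t) + 6*t*exp(3*t), t^2*exp(3*t) + 4*t*exp(3*t) + exp(3*t)]

Strategy: write A = P · J · P⁻¹ where J is a Jordan canonical form, so e^{tA} = P · e^{tJ} · P⁻¹, and e^{tJ} can be computed block-by-block.

A has Jordan form
J =
  [3, 1, 0]
  [0, 3, 1]
  [0, 0, 3]
(up to reordering of blocks).

Per-block formulas:
  For a 3×3 Jordan block J_3(3): exp(t · J_3(3)) = e^(3t)·(I + t·N + (t^2/2)·N^2), where N is the 3×3 nilpotent shift.

After assembling e^{tJ} and conjugating by P, we get:

e^{tA} =
  [-t*exp(3*t) + exp(3*t), -t^2*exp(3*t) - t*exp(3*t), -t^2*exp(3*t)/2 - t*exp(3*t)]
  [-t*exp(3*t), -t^2*exp(3*t) - 3*t*exp(3*t) + exp(3*t), -t^2*exp(3*t)/2 - 2*t*exp(3*t)]
  [2*t*exp(3*t), 2*t^2*exp(3*t) + 6*t*exp(3*t), t^2*exp(3*t) + 4*t*exp(3*t) + exp(3*t)]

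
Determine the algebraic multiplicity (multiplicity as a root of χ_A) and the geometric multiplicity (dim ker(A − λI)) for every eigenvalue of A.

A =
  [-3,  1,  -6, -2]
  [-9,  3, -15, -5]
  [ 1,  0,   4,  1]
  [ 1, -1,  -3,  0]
λ = 1: alg = 4, geom = 2

Step 1 — factor the characteristic polynomial to read off the algebraic multiplicities:
  χ_A(x) = (x - 1)^4

Step 2 — compute geometric multiplicities via the rank-nullity identity g(λ) = n − rank(A − λI):
  rank(A − (1)·I) = 2, so dim ker(A − (1)·I) = n − 2 = 2

Summary:
  λ = 1: algebraic multiplicity = 4, geometric multiplicity = 2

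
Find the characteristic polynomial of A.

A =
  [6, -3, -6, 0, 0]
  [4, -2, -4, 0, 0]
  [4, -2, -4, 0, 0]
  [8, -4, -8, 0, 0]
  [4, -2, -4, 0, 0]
x^5

Expanding det(x·I − A) (e.g. by cofactor expansion or by noting that A is similar to its Jordan form J, which has the same characteristic polynomial as A) gives
  χ_A(x) = x^5
which factors as x^5. The eigenvalues (with algebraic multiplicities) are λ = 0 with multiplicity 5.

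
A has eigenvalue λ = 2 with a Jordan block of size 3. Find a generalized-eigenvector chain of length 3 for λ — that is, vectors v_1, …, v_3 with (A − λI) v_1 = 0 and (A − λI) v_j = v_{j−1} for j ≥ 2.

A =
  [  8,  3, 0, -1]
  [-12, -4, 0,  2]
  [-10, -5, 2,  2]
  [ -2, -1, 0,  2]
A Jordan chain for λ = 2 of length 3:
v_1 = (2, -4, -4, 0)ᵀ
v_2 = (6, -12, -10, -2)ᵀ
v_3 = (1, 0, 0, 0)ᵀ

Let N = A − (2)·I. We want v_3 with N^3 v_3 = 0 but N^2 v_3 ≠ 0; then v_{j-1} := N · v_j for j = 3, …, 2.

Pick v_3 = (1, 0, 0, 0)ᵀ.
Then v_2 = N · v_3 = (6, -12, -10, -2)ᵀ.
Then v_1 = N · v_2 = (2, -4, -4, 0)ᵀ.

Sanity check: (A − (2)·I) v_1 = (0, 0, 0, 0)ᵀ = 0. ✓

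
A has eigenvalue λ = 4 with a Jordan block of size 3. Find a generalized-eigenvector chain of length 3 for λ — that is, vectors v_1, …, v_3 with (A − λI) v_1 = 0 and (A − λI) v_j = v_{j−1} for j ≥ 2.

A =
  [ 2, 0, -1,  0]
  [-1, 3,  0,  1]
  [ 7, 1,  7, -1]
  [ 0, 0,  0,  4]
A Jordan chain for λ = 4 of length 3:
v_1 = (-3, 3, 6, 0)ᵀ
v_2 = (-2, -1, 7, 0)ᵀ
v_3 = (1, 0, 0, 0)ᵀ

Let N = A − (4)·I. We want v_3 with N^3 v_3 = 0 but N^2 v_3 ≠ 0; then v_{j-1} := N · v_j for j = 3, …, 2.

Pick v_3 = (1, 0, 0, 0)ᵀ.
Then v_2 = N · v_3 = (-2, -1, 7, 0)ᵀ.
Then v_1 = N · v_2 = (-3, 3, 6, 0)ᵀ.

Sanity check: (A − (4)·I) v_1 = (0, 0, 0, 0)ᵀ = 0. ✓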